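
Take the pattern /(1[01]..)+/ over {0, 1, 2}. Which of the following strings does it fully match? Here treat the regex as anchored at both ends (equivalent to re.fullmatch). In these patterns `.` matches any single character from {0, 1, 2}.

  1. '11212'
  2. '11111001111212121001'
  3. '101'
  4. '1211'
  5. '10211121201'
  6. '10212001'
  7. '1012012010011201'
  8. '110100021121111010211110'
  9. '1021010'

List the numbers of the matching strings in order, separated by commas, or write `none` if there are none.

none

1. '11212' → no match
2 → no match
3. '101' → no match
4. '1211' → no match
5. '10211121201' → no match
6. '10212001' → no match
7 → no match
8 → no match
9. '1021010' → no match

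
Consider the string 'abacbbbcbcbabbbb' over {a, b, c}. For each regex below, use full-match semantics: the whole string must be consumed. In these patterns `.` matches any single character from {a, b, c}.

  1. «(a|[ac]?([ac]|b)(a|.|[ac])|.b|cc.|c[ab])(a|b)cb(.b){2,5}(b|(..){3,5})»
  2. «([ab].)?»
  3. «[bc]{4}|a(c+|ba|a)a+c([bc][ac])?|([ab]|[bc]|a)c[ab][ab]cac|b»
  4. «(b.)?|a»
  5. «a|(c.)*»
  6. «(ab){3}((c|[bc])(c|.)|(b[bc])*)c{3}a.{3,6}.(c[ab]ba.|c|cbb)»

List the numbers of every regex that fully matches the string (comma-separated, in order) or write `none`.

1

1 → match
2 → no match
3 → no match
4 → no match
5 → no match
6 → no match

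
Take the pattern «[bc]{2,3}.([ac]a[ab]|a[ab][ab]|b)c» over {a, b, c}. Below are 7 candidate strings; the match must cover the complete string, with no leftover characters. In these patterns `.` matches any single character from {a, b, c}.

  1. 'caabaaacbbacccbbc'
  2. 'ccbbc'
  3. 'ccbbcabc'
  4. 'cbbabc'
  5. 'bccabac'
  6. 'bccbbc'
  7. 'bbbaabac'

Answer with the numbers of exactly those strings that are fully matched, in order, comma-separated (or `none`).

2, 3, 4, 5, 6, 7

1 → no match
2 → match
3 → match
4 → match
5 → match
6 → match
7 → match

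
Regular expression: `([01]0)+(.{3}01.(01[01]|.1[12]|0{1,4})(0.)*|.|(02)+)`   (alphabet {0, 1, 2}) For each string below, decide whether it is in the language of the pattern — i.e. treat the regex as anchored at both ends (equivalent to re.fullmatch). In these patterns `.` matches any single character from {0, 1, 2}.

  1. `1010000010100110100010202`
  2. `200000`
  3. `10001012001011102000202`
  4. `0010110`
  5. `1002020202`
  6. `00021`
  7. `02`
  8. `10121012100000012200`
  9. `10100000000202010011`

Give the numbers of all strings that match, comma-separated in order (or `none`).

1 → match
2. `200000` → no match
3 → match
4. `0010110` → no match
5. `1002020202` → match
6. `00021` → no match
7. `02` → no match
8 → no match
9 → no match

1, 3, 5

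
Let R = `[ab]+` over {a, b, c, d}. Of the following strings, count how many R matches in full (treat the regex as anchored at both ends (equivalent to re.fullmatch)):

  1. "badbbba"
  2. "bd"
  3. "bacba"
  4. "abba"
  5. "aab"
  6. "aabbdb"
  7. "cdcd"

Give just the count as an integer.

2

1. "badbbba" → no match
2. "bd" → no match
3. "bacba" → no match
4. "abba" → match
5. "aab" → match
6. "aabbdb" → no match
7. "cdcd" → no match
Total matched: 2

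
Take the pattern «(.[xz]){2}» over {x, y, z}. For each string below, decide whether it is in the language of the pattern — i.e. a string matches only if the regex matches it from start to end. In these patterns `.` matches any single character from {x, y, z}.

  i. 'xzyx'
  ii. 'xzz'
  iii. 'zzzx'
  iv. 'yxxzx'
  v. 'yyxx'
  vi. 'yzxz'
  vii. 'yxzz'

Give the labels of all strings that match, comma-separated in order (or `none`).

i, iii, vi, vii

i → match
ii → no match
iii → match
iv → no match
v → no match
vi → match
vii → match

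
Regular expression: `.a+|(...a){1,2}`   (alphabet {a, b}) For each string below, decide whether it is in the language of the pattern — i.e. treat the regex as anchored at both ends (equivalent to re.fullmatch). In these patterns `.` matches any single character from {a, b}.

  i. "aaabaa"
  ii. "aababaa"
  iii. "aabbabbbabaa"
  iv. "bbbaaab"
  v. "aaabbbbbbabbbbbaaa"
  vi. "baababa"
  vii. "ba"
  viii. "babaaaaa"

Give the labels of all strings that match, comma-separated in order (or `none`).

vii, viii

i → no match
ii → no match
iii → no match
iv → no match — must end with "a"
v → no match
vi → no match
vii → match
viii → match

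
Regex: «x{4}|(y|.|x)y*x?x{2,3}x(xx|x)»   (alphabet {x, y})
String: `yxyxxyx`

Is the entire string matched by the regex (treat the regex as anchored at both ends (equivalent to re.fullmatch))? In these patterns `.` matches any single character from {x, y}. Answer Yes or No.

No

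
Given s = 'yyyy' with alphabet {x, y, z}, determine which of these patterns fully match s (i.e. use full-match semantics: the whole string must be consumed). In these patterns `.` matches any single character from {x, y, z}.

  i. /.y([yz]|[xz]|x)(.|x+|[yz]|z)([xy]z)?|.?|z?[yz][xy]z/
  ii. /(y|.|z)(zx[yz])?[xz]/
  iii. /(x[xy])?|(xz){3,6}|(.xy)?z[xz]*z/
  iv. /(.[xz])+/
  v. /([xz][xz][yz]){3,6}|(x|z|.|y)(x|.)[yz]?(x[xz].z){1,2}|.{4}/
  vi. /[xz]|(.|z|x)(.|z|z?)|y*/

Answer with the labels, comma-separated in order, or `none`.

i → match
ii → no match
iii → no match
iv → no match
v → match
vi → match

i, v, vi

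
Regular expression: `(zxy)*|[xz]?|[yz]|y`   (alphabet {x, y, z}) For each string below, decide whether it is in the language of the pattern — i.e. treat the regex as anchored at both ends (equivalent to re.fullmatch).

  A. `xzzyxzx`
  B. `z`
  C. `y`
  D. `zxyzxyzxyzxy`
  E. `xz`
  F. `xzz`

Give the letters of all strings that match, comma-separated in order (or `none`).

A → no match
B → match
C → match
D → match
E → no match
F → no match

B, C, D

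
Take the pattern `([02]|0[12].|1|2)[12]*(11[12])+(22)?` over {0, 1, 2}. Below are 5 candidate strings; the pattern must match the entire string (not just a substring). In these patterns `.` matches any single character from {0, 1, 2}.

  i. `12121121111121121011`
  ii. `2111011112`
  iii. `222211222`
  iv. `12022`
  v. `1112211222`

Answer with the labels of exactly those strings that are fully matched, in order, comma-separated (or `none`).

i → no match
ii → no match
iii → match
iv → no match
v → match

iii, v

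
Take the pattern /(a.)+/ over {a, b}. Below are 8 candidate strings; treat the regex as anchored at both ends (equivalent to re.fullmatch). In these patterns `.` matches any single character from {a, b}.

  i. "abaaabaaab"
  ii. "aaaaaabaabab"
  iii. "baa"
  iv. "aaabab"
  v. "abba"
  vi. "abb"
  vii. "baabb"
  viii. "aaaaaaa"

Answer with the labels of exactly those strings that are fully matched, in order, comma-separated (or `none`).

i, iv

i → match
ii → no match
iii → no match — must start with "a"
iv → match
v → no match
vi → no match
vii → no match — must start with "a"
viii → no match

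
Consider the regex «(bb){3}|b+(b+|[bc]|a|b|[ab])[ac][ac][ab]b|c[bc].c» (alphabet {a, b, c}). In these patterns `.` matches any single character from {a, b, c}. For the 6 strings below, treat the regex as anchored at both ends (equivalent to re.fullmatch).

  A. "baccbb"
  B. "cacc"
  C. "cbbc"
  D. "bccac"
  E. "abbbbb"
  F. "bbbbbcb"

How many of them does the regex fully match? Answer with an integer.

2

A. "baccbb" → match
B. "cacc" → no match
C. "cbbc" → match
D. "bccac" → no match
E. "abbbbb" → no match
F. "bbbbbcb" → no match
Total matched: 2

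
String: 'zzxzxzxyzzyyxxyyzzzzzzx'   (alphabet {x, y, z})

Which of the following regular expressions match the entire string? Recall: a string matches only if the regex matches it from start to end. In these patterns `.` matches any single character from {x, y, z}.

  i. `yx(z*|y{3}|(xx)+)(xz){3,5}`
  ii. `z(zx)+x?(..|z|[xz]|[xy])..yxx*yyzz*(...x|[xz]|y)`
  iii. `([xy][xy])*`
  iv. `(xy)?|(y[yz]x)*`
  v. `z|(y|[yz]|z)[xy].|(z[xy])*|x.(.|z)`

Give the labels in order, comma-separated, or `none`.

i → no match — must start with 'yx'
ii → match
iii → no match
iv → no match
v → no match

ii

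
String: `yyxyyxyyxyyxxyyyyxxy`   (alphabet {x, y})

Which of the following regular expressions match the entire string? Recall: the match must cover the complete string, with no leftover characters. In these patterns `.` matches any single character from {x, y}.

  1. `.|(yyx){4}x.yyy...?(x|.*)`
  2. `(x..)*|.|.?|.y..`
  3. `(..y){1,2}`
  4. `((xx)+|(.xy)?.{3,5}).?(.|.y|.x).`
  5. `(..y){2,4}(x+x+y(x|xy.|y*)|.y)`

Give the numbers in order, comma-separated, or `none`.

1

1 → match
2 → no match
3 → no match
4 → no match
5 → no match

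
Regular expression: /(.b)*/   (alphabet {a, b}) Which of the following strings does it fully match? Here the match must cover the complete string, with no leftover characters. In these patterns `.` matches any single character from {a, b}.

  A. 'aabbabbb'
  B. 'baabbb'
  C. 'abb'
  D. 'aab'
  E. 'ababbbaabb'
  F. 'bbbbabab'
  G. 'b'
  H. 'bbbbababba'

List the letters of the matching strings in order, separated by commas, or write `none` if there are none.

A → no match
B → no match
C → no match
D → no match
E → no match
F → match
G → no match
H → no match

F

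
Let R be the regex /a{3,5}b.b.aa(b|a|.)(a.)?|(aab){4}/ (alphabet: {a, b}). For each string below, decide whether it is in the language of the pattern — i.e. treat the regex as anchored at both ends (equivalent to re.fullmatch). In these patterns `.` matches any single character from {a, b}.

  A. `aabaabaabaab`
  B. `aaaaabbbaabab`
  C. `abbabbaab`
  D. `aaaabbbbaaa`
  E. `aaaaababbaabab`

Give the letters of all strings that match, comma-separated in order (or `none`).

A → match
B → no match
C → no match
D → match
E → match

A, D, E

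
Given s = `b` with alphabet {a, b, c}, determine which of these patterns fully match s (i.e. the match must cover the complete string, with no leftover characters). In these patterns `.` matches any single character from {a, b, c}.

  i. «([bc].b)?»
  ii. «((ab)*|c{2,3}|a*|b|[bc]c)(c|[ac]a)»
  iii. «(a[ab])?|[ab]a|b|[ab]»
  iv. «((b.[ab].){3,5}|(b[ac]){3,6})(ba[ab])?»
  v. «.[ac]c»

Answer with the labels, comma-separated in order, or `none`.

i → no match
ii → no match
iii → match
iv → no match
v → no match — must end with `c`

iii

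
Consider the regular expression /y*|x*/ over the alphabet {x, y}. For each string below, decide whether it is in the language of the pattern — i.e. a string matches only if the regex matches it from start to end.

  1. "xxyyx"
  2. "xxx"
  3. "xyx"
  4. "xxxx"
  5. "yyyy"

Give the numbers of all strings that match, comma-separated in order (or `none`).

1 → no match
2 → match
3 → no match
4 → match
5 → match

2, 4, 5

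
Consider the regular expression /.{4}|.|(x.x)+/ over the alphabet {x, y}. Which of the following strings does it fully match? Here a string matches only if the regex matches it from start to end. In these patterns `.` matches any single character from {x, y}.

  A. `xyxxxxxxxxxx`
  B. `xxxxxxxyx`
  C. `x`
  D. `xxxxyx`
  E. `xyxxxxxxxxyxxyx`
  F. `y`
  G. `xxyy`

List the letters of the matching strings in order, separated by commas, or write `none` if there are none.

A, B, C, D, E, F, G

A → match
B → match
C → match
D → match
E → match
F → match
G → match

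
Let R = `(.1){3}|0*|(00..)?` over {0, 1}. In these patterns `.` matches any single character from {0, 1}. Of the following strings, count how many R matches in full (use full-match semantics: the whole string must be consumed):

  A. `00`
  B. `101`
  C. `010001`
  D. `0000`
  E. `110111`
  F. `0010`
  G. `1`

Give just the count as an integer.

A → match
B → no match
C → no match
D → match
E → match
F → match
G → no match
Total matched: 4

4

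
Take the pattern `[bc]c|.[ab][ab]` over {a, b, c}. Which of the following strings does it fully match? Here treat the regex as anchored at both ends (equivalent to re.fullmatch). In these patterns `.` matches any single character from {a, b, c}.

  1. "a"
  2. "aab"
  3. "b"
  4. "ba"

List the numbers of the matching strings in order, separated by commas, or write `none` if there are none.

2

1. "a" → no match
2. "aab" → match
3. "b" → no match
4. "ba" → no match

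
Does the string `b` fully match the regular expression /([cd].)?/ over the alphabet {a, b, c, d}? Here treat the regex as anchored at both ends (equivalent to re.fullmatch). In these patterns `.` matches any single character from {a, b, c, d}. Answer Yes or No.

No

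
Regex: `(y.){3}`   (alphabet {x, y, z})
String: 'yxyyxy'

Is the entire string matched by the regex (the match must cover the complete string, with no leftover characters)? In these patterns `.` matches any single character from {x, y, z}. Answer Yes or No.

No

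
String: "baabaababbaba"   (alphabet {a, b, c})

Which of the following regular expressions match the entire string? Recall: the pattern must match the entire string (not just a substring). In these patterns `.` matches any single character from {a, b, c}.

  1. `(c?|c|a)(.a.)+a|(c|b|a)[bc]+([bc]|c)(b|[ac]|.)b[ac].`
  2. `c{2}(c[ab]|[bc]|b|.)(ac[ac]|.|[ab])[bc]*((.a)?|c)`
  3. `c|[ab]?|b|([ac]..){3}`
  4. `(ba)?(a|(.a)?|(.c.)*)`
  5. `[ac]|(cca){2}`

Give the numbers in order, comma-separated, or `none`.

1 → match
2 → no match — must start with "c"
3 → no match
4 → no match
5 → no match

1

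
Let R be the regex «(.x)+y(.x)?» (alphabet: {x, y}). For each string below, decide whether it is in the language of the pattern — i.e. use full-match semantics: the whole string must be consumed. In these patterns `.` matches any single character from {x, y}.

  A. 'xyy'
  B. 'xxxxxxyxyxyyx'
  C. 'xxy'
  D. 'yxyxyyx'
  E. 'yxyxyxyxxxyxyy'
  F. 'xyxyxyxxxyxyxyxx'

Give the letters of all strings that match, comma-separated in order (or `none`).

B, C, D

A. 'xyy' → no match
B → match
C. 'xxy' → match
D. 'yxyxyyx' → match
E → no match
F → no match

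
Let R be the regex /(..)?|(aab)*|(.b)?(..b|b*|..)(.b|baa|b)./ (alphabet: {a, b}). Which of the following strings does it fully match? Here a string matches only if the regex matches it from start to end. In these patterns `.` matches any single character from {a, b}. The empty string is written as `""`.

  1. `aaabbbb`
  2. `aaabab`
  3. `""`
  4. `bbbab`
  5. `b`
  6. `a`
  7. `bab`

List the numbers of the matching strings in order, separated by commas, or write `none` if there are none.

3

1. `aaabbbb` → no match
2. `aaabab` → no match
3. `""` → match
4. `bbbab` → no match
5. `b` → no match
6. `a` → no match
7. `bab` → no match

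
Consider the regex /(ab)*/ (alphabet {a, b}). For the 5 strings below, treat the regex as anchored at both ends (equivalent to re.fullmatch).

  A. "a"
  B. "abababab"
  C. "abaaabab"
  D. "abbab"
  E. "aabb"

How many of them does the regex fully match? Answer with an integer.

A → no match
B → match
C → no match
D → no match
E → no match
Total matched: 1

1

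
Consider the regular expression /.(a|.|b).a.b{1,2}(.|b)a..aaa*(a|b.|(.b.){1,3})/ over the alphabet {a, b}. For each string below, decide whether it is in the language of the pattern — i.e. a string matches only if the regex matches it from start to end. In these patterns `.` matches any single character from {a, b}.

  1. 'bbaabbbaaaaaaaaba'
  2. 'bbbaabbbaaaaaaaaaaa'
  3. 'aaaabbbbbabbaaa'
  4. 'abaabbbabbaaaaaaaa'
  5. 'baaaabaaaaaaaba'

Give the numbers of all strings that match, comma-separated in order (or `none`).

1 → match
2 → match
3 → no match
4 → match
5 → match

1, 2, 4, 5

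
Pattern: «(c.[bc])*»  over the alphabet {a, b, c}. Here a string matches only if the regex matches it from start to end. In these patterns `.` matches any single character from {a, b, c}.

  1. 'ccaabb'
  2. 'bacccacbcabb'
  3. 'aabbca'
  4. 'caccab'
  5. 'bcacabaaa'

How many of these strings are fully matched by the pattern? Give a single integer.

1 → no match
2 → no match
3 → no match
4 → match
5 → no match
Total matched: 1

1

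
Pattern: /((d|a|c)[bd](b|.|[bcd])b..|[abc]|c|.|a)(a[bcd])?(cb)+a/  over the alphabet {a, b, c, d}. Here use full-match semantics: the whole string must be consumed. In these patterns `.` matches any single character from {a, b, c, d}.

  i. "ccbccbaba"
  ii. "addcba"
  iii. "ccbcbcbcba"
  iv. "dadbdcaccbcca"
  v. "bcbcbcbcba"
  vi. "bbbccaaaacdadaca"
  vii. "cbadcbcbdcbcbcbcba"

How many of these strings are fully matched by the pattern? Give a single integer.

i → no match — must end with "cba"
ii → no match
iii → match
iv → no match — must end with "cba"
v → match
vi → no match — must end with "cba"
vii → no match
Total matched: 2

2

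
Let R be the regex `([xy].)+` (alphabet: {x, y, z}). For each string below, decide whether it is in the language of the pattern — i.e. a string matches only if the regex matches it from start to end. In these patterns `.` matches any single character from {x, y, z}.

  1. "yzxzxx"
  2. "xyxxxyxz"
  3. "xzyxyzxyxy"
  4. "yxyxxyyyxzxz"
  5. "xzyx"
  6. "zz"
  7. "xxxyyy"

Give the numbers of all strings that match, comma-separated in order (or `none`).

1 → match
2 → match
3 → match
4 → match
5 → match
6 → no match
7 → match

1, 2, 3, 4, 5, 7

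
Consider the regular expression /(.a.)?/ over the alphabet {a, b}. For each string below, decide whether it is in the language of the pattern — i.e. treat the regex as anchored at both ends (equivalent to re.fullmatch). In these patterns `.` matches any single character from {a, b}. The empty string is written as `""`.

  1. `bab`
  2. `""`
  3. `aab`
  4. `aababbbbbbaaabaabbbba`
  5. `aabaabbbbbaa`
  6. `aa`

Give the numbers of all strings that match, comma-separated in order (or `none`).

1 → match
2 → match
3 → match
4 → no match
5 → no match
6 → no match

1, 2, 3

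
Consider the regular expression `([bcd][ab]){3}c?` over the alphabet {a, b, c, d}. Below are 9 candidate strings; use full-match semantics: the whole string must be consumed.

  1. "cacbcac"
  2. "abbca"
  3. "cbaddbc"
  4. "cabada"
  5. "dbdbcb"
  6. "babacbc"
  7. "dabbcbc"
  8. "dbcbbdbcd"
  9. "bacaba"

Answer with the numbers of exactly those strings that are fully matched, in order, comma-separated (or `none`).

1, 4, 5, 6, 7, 9

1 → match
2 → no match
3 → no match
4 → match
5 → match
6 → match
7 → match
8 → no match
9 → match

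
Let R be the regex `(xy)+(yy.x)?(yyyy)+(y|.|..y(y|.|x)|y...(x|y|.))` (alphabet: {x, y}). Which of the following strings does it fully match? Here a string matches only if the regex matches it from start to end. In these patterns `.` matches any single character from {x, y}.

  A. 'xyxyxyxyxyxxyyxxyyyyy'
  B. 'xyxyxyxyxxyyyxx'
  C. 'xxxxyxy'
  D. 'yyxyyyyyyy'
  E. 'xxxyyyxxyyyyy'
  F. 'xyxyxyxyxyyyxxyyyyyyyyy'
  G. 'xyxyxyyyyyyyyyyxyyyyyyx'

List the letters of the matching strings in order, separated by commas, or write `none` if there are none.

F

A → no match
B → no match
C → no match — must start with 'xy'
D → no match — must start with 'xy'
E → no match — must start with 'xy'
F → match
G → no match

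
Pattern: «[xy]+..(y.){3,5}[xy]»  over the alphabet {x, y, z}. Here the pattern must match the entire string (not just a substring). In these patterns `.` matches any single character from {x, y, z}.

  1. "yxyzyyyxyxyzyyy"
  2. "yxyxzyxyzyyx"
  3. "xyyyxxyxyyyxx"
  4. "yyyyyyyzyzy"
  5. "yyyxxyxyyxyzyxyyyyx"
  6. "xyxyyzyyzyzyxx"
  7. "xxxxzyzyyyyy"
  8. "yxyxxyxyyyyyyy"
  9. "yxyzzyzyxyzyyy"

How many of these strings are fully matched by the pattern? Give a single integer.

9

1 → match
2. "yxyxzyxyzyyx" → match
3 → match
4. "yyyyyyyzyzy" → match
5 → match
6 → match
7. "xxxxzyzyyyyy" → match
8 → match
9 → match
Total matched: 9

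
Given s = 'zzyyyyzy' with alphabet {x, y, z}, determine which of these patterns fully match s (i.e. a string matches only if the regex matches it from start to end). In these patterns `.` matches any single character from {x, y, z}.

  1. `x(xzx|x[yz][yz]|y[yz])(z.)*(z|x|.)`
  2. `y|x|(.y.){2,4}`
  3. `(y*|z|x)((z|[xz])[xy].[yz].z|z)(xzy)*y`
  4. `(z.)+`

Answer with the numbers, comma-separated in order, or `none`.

1 → no match — must start with 'x'
2 → no match
3 → match
4 → no match

3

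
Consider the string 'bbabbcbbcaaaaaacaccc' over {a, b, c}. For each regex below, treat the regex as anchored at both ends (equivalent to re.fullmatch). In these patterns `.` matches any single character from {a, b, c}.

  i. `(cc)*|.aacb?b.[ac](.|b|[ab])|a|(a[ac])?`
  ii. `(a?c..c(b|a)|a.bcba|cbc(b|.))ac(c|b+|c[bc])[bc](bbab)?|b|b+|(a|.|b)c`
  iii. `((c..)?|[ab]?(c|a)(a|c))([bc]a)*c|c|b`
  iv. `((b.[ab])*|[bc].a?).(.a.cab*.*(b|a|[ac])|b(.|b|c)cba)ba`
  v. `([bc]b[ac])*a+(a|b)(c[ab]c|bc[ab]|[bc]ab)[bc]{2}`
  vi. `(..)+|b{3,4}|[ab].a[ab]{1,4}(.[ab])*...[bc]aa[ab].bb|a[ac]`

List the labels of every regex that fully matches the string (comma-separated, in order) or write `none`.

v, vi

i → no match
ii → no match
iii → no match
iv → no match — must end with 'ba'
v → match
vi → match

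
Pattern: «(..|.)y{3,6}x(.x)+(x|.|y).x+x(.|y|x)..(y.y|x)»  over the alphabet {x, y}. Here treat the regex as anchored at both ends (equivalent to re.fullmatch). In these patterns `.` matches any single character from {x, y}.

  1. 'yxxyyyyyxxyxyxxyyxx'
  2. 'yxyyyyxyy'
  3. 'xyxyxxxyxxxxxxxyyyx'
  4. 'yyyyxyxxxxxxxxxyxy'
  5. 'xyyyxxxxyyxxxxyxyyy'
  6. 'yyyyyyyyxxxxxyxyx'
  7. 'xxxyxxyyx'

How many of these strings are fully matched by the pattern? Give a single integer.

1

1 → no match
2 → no match
3 → no match
4 → match
5 → no match
6 → no match
7 → no match
Total matched: 1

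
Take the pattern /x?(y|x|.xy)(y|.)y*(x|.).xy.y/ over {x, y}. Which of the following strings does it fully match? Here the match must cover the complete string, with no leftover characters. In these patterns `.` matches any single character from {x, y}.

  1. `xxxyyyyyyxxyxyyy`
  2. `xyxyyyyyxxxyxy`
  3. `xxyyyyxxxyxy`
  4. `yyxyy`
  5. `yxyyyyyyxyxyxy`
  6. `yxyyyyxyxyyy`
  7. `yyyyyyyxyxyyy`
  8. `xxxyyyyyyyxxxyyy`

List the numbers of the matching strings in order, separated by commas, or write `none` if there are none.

2, 3, 5, 6, 7, 8

1 → no match
2 → match
3. `xxyyyyxxxyxy` → match
4. `yyxyy` → no match
5 → match
6. `yxyyyyxyxyyy` → match
7 → match
8 → match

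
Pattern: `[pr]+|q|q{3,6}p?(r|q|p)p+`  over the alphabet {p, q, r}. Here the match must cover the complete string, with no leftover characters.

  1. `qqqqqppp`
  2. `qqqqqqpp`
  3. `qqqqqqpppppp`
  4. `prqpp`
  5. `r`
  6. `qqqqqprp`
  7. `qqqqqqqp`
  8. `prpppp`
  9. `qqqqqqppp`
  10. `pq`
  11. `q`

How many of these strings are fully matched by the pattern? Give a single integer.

1. `qqqqqppp` → match
2. `qqqqqqpp` → match
3. `qqqqqqpppppp` → match
4. `prqpp` → no match
5. `r` → match
6. `qqqqqprp` → match
7. `qqqqqqqp` → match
8. `prpppp` → match
9. `qqqqqqppp` → match
10. `pq` → no match
11. `q` → match
Total matched: 9

9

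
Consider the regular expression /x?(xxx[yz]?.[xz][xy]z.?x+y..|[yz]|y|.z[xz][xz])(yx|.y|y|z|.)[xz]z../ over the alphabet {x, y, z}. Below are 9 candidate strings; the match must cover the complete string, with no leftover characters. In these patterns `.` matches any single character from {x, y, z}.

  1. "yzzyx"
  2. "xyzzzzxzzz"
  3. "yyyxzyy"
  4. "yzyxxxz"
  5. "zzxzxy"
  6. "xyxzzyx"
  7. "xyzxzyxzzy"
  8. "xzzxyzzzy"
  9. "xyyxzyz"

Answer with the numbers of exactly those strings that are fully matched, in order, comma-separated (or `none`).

2, 3, 5, 6, 7, 8, 9

1. "yzzyx" → no match
2. "xyzzzzxzzz" → match
3. "yyyxzyy" → match
4. "yzyxxxz" → no match
5. "zzxzxy" → match
6. "xyxzzyx" → match
7. "xyzxzyxzzy" → match
8. "xzzxyzzzy" → match
9. "xyyxzyz" → match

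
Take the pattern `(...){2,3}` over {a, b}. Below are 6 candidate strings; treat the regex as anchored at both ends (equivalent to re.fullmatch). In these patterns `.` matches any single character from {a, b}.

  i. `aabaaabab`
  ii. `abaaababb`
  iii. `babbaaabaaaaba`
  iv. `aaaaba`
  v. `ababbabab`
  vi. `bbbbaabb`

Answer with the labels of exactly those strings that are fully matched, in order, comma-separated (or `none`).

i → match
ii → match
iii → no match
iv → match
v → match
vi → no match

i, ii, iv, v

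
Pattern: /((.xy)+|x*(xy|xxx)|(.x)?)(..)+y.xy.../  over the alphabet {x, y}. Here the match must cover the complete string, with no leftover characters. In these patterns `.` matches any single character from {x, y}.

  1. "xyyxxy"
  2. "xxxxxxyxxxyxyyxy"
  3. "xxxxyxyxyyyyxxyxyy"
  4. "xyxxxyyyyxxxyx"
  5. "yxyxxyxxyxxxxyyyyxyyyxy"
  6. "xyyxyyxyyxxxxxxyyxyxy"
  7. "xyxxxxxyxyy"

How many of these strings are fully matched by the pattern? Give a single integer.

1

1 → no match
2 → no match
3 → match
4 → no match
5 → no match
6 → no match
7 → no match
Total matched: 1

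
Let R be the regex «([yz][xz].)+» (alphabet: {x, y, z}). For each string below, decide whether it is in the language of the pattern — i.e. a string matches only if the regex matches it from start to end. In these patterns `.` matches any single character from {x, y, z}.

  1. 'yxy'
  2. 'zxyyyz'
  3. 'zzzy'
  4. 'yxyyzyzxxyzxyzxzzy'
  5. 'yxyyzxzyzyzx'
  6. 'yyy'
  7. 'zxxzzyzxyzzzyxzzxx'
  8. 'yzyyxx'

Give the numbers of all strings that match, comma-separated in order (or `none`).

1 → match
2 → no match
3 → no match
4 → match
5 → no match
6 → no match
7 → match
8 → match

1, 4, 7, 8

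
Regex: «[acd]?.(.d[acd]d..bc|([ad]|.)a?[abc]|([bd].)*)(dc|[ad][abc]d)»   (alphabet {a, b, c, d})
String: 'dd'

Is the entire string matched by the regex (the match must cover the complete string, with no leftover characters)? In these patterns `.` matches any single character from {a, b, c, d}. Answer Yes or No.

No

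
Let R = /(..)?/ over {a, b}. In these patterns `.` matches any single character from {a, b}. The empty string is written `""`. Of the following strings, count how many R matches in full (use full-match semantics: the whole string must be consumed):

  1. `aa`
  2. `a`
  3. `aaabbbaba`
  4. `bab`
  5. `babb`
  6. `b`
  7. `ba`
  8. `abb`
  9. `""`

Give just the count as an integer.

1. `aa` → match
2. `a` → no match
3. `aaabbbaba` → no match
4. `bab` → no match
5. `babb` → no match
6. `b` → no match
7. `ba` → match
8. `abb` → no match
9. `""` → match
Total matched: 3

3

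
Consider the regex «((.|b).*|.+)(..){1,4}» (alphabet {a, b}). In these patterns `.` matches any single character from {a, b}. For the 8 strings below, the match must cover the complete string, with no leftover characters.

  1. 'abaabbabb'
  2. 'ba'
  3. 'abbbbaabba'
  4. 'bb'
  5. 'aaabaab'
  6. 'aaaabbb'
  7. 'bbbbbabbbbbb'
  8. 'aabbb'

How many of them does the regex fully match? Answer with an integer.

1. 'abaabbabb' → match
2. 'ba' → no match
3. 'abbbbaabba' → match
4. 'bb' → no match
5. 'aaabaab' → match
6. 'aaaabbb' → match
7. 'bbbbbabbbbbb' → match
8. 'aabbb' → match
Total matched: 6

6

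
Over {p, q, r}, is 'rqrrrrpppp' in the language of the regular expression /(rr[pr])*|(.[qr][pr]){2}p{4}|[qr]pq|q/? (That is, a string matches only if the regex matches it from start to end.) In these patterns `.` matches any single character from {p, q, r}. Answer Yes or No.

Yes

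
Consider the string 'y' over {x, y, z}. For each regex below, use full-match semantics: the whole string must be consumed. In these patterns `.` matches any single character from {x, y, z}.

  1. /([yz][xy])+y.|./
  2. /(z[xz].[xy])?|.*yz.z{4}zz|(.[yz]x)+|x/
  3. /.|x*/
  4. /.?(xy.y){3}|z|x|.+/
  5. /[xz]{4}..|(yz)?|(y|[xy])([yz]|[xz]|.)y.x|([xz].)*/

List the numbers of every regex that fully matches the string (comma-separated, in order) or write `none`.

1, 3, 4

1 → match
2 → no match
3 → match
4 → match
5 → no match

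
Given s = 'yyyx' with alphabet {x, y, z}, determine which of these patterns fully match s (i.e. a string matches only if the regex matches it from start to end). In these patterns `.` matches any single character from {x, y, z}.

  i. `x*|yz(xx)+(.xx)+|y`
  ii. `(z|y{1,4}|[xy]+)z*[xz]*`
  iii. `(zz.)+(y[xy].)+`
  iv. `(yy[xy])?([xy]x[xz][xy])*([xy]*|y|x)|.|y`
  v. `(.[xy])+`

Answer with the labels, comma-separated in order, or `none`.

ii, iv, v

i → no match
ii → match
iii → no match — must start with 'zz'
iv → match
v → match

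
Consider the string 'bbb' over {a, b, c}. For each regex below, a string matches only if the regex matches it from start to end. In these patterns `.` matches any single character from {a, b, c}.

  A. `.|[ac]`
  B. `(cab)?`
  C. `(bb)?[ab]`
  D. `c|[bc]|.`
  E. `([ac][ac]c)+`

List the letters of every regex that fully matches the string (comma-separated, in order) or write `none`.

C

A → no match
B → no match
C → match
D → no match
E → no match — must end with 'c'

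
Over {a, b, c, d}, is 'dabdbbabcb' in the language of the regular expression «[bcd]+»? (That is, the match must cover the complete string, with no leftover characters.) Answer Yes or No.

No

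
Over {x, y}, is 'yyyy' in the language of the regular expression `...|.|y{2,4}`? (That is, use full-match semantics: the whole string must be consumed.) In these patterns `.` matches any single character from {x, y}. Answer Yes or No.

Yes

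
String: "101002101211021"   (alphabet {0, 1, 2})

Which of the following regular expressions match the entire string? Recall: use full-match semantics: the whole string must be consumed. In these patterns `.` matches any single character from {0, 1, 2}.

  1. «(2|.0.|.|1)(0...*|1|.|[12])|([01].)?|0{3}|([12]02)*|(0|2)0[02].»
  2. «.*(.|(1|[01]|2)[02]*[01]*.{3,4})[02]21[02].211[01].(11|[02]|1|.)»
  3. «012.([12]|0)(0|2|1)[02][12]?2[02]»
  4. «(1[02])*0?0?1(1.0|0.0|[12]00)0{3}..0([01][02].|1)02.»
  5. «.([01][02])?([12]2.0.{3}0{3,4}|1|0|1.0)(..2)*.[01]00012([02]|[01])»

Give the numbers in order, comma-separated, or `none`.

1, 2

1 → match
2 → match
3 → no match — must start with "012"
4 → no match
5 → no match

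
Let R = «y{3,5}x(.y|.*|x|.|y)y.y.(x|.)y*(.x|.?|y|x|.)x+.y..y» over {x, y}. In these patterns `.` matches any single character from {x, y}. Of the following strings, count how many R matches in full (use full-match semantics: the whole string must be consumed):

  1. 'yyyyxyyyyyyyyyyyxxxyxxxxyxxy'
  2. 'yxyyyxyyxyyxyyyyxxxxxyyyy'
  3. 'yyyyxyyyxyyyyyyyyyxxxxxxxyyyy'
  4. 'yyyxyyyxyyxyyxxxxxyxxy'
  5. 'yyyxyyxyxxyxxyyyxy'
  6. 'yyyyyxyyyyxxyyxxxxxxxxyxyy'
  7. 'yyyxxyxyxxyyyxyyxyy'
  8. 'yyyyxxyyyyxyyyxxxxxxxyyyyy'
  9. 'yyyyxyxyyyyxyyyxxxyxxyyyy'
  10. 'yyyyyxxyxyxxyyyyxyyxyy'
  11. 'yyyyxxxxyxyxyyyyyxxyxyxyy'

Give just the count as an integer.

1 → no match
2 → no match
3 → match
4 → match
5 → match
6 → match
7 → match
8 → match
9 → no match
10 → match
11 → no match
Total matched: 7

7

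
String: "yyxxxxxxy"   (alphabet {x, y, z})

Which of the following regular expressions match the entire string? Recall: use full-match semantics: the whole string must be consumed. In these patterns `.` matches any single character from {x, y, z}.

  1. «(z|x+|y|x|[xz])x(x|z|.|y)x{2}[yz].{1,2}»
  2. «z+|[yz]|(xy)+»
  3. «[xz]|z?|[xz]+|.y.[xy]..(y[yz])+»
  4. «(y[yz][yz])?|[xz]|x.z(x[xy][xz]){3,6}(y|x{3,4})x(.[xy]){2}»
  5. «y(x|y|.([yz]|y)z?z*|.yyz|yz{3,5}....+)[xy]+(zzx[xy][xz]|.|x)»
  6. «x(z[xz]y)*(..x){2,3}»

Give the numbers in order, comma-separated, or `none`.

5

1 → no match
2 → no match
3 → no match
4 → no match
5 → match
6 → no match — must start with "x"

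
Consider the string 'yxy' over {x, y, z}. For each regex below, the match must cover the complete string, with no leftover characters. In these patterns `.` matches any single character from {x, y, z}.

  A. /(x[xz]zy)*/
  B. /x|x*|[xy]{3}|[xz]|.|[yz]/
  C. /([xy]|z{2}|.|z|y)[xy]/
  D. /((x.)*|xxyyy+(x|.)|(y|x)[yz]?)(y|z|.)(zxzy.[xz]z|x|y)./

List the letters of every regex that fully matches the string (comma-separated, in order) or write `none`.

A → no match
B → match
C → no match
D → match

B, D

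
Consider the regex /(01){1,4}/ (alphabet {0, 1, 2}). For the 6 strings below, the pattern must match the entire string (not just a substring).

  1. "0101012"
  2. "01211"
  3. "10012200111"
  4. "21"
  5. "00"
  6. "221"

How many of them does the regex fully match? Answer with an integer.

1 → no match — must end with "01"
2 → no match — must end with "01"
3 → no match — must start with "01"
4 → no match — must start with "01"
5 → no match — must start with "01"
6 → no match — must start with "01"
Total matched: 0

0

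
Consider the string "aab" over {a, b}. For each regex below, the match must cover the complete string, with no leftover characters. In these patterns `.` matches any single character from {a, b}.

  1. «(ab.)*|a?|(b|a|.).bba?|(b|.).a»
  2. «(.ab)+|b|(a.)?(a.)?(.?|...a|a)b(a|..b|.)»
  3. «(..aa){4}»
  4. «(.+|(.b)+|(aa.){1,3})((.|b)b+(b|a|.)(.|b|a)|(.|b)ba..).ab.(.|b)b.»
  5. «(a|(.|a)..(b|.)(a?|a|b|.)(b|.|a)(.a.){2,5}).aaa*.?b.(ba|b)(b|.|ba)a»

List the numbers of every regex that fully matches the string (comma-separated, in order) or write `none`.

1 → no match
2 → match
3 → no match — must end with "aa"
4 → no match
5 → no match — must end with "a"

2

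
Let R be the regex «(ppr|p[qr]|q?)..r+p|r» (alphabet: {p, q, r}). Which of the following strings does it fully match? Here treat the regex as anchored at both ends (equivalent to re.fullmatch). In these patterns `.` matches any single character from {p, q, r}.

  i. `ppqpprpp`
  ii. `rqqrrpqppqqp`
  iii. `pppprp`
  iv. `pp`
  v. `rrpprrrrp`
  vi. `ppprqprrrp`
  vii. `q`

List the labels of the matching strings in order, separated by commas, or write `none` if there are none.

none

i → no match
ii → no match
iii → no match
iv → no match
v → no match
vi → no match
vii → no match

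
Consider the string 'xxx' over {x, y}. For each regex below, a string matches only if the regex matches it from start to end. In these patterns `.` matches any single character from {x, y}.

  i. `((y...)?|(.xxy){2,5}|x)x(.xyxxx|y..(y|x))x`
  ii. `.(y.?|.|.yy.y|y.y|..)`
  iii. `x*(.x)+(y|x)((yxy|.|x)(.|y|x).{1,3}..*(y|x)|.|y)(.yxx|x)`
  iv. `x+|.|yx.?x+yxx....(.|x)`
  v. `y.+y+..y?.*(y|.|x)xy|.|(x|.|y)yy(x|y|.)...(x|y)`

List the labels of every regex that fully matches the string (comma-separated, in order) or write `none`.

i → no match
ii → match
iii → no match
iv → match
v → no match

ii, iv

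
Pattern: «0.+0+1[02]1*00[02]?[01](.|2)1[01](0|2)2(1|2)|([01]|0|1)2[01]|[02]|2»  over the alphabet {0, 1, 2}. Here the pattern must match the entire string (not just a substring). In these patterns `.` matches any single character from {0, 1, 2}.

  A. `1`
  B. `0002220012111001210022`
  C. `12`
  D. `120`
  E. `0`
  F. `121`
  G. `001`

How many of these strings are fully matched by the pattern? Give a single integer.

A. `1` → no match
B → match
C. `12` → no match
D. `120` → match
E. `0` → match
F. `121` → match
G. `001` → no match
Total matched: 4

4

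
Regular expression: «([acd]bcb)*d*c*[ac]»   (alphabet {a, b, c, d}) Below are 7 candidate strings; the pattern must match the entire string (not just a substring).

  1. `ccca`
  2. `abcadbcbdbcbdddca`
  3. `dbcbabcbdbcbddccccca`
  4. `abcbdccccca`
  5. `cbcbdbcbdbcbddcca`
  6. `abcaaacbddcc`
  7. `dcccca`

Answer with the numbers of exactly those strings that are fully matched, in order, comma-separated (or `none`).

1, 3, 4, 5, 7

1 → match
2 → no match
3 → match
4 → match
5 → match
6 → no match
7 → match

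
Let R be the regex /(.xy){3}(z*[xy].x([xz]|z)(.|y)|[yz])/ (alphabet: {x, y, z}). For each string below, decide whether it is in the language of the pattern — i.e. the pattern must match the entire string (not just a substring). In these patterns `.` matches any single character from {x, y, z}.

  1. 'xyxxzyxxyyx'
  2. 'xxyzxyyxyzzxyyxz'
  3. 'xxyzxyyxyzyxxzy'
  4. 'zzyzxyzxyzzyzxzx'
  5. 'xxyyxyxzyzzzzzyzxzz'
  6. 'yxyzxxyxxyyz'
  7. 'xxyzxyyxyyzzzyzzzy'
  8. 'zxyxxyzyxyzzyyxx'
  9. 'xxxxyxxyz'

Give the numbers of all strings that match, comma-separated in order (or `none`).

1 → no match
2 → no match
3 → match
4 → no match
5 → no match
6 → no match
7 → no match
8 → no match
9 → no match

3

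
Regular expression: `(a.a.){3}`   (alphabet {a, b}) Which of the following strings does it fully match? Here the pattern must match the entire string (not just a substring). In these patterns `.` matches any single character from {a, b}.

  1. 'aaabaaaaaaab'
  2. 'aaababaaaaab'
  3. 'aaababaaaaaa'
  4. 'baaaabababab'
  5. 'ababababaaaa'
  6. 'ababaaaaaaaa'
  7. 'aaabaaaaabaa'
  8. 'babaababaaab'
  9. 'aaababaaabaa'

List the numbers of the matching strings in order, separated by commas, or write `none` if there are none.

1, 2, 3, 5, 6, 7, 9

1. 'aaabaaaaaaab' → match
2. 'aaababaaaaab' → match
3. 'aaababaaaaaa' → match
4. 'baaaabababab' → no match — must start with 'a'
5. 'ababababaaaa' → match
6. 'ababaaaaaaaa' → match
7. 'aaabaaaaabaa' → match
8. 'babaababaaab' → no match — must start with 'a'
9. 'aaababaaabaa' → match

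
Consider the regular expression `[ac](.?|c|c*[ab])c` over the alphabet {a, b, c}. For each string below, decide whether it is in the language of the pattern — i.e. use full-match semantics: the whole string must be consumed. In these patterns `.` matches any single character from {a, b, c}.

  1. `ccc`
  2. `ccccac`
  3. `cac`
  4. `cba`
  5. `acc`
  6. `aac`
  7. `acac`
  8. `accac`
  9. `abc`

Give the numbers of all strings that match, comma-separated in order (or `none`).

1, 2, 3, 5, 6, 7, 8, 9

1. `ccc` → match
2. `ccccac` → match
3. `cac` → match
4. `cba` → no match — must end with `c`
5. `acc` → match
6. `aac` → match
7. `acac` → match
8. `accac` → match
9. `abc` → match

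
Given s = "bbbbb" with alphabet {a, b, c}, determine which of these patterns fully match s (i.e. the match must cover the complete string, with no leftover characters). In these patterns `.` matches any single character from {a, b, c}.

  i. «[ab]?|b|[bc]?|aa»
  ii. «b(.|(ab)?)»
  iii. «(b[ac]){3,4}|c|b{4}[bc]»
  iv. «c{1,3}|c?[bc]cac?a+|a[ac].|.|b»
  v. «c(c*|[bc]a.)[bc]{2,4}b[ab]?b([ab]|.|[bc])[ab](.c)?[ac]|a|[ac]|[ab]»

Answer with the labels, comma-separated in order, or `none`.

iii

i → no match
ii → no match
iii → match
iv → no match
v → no match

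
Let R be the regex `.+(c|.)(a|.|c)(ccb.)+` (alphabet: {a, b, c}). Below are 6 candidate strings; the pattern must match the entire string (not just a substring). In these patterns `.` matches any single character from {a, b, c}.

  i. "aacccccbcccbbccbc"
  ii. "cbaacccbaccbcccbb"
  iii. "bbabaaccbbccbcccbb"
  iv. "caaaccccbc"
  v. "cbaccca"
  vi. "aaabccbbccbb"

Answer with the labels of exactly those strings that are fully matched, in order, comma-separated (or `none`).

i, ii, iii, iv, vi

i → match
ii → match
iii → match
iv → match
v → no match
vi → match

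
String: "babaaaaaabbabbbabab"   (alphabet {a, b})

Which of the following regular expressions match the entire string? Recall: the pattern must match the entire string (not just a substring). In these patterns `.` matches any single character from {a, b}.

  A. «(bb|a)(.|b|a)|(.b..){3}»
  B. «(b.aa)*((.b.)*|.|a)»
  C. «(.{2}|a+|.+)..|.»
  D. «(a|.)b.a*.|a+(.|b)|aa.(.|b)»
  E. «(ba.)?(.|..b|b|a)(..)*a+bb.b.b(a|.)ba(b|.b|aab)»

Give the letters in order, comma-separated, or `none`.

C, E

A → no match
B → no match
C → match
D → no match
E → match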